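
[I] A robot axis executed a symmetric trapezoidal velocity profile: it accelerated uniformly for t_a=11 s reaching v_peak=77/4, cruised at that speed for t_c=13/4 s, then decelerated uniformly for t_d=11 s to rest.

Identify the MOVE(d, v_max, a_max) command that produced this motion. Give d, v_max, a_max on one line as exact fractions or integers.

a_max = (77/4)/11 = 7/4
d_a = ½·77/4·11 = 847/8; d_c = 77/4·13/4 = 1001/16
d = 2·847/8 + 1001/16 = 4389/16
t_c = 13/4 > 0 → v_max = v_peak = 77/4

d=4389/16 v_max=77/4 a_max=7/4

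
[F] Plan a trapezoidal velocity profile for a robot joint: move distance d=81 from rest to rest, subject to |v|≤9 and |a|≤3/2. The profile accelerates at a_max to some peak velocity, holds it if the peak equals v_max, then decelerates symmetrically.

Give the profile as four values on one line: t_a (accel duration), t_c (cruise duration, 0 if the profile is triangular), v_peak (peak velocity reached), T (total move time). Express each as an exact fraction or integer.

v_max²/a_max = 9²/(3/2) = 54
81 ≥ 54 ⇒ cruise phase
t_a = 9/(3/2) = 6; v_peak = 9
d_cruise = 81 − 54 = 27; t_c = 27/9 = 3
T = 2·6 + 3 = 15

t_a=6 t_c=3 v_peak=9 T=15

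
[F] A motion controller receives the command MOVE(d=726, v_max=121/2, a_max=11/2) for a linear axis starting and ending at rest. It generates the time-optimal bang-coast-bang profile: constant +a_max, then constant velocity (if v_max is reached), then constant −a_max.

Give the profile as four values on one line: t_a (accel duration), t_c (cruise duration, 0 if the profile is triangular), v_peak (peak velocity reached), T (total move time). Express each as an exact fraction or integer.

t_a=11 t_c=1 v_peak=121/2 T=23

vₘ²/aₘ = (121/2)²/(11/2) = 1331/2
726 ≥ 1331/2 → trapezoidal
t_a = (121/2)/(11/2) = 11; v_peak = 121/2
d_cruise = 726 − 1331/2 = 121/2; t_c = (121/2)/(121/2) = 1
T = 2·11 + 1 = 23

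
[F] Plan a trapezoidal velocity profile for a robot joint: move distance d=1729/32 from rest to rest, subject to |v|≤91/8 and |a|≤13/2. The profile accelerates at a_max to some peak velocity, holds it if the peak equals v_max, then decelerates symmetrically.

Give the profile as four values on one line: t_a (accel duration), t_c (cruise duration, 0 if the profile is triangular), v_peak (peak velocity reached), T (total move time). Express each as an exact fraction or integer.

t_a=7/4 t_c=3 v_peak=91/8 T=13/2

v_max²/a_max = (91/8)²/(13/2) = 637/32
1729/32 ≥ 637/32 → trapezoidal
t_a = (91/8)/(13/2) = 7/4; v_peak = 91/8
d_cruise = 1729/32 − 637/32 = 273/8; t_c = (273/8)/(91/8) = 3
T = 2·7/4 + 3 = 13/2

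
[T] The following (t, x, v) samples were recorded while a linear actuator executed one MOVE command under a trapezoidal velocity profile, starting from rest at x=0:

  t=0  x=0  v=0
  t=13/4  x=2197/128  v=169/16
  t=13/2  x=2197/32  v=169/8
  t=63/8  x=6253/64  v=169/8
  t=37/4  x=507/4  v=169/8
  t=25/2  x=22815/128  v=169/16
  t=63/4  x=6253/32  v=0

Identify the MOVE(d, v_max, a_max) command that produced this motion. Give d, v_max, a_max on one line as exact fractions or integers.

final state: t=63/4, x=6253/32, v=0 → d = 6253/32
a_max = (169/16−0)/(13/4−0) = 13/4
max v = 169/8 over t∈[13/2,37/4] → v_max = 169/8
check: 169/8·(13/2+11/4) = 6253/32 ✓

d=6253/32 v_max=169/8 a_max=13/4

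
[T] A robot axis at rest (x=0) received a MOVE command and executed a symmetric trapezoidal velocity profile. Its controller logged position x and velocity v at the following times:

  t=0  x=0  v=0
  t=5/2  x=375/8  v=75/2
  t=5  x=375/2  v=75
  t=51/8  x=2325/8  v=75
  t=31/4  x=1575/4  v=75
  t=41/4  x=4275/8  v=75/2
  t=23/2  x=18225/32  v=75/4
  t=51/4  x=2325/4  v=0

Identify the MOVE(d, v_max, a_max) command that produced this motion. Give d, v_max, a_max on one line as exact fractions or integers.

d=2325/4 v_max=75 a_max=15

final state: t=51/4, x=2325/4, v=0 → d = 2325/4
a_max = (75/2−0)/(5/2−0) = 15
max v = 75 over t∈[5,31/4] → v_max = 75
check: 75·(5+11/4) = 2325/4 ✓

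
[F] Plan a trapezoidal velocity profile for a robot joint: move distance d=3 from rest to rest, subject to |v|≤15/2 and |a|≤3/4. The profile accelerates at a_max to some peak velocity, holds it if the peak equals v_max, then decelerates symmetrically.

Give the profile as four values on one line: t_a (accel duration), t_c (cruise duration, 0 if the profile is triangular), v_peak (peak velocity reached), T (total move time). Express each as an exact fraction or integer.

v_max²/a_max = (15/2)²/(3/4) = 75
3 < 75 so t_c = 0
v_peak = √(3·3/4) = √(9/4) = 3/2
t_a = (3/2)/(3/4) = 2; t_c = 0
T = 2·2 = 4

t_a=2 t_c=0 v_peak=3/2 T=4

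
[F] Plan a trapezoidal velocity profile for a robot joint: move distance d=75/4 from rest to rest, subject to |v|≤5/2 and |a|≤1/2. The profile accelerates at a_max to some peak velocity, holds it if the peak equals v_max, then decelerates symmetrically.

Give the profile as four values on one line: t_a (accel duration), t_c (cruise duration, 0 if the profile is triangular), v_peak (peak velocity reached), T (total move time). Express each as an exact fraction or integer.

vₘ²/aₘ = (5/2)²/(1/2) = 25/2
75/4 ≥ 25/2 → trapezoidal
t_a = (5/2)/(1/2) = 5; v_peak = 5/2
d_cruise = 75/4 − 25/2 = 25/4; t_c = (25/4)/(5/2) = 5/2
T = 2·5 + 5/2 = 25/2

t_a=5 t_c=5/2 v_peak=5/2 T=25/2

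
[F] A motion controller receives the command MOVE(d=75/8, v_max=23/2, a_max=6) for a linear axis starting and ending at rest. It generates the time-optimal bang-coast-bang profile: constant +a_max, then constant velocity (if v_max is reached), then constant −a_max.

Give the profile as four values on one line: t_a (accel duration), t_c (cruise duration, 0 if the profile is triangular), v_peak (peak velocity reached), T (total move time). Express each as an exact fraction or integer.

t_a=5/4 t_c=0 v_peak=15/2 T=5/2

(v_max)²/a_max = (23/2)²/6 = 529/24
75/8 < 529/24 so t_c = 0
v_peak = √(75/8·6) = √(225/4) = 15/2
t_a = (15/2)/6 = 5/4; t_c = 0
T = 2·5/4 = 5/2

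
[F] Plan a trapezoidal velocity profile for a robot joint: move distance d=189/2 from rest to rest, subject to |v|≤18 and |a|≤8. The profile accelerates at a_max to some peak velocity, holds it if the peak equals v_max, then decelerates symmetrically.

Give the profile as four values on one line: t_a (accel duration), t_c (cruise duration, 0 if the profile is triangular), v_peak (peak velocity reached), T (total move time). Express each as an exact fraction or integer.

t_a=9/4 t_c=3 v_peak=18 T=15/2

v_max²/a_max = 18²/8 = 81/2
189/2 ≥ 81/2 so v_max reached
t_a = 18/8 = 9/4; v_peak = 18
d_cruise = 189/2 − 81/2 = 54; t_c = 54/18 = 3
T = 2·9/4 + 3 = 15/2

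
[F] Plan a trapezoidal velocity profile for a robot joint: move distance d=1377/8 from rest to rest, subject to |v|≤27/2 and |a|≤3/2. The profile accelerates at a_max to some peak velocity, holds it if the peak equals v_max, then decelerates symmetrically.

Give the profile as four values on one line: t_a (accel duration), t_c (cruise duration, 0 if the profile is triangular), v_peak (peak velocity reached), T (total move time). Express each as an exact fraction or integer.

vₘ²/aₘ = (27/2)²/(3/2) = 243/2
1377/8 ≥ 243/2 → trapezoidal
t_a = (27/2)/(3/2) = 9; v_peak = 27/2
d_cruise = 1377/8 − 243/2 = 405/8; t_c = (405/8)/(27/2) = 15/4
T = 2·9 + 15/4 = 87/4

t_a=9 t_c=15/4 v_peak=27/2 T=87/4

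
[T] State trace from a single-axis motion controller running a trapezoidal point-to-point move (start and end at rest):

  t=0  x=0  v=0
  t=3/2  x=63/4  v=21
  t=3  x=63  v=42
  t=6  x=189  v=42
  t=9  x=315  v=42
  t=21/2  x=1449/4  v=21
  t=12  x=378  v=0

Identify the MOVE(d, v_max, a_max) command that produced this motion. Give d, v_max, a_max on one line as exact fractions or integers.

d=378 v_max=42 a_max=14

final state: t=12, x=378, v=0 → d = 378
a_max = (21−0)/(3/2−0) = 14
max v = 42 over t∈[3,9] → v_max = 42
check: 42·(3+6) = 378 ✓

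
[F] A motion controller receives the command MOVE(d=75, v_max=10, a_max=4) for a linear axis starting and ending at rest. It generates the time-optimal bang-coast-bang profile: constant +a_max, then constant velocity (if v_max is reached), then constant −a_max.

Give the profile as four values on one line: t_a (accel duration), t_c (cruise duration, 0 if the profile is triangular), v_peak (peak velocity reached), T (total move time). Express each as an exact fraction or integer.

t_a=5/2 t_c=5 v_peak=10 T=10

v_max²/a_max = 10²/4 = 25
75 ≥ 25 ⇒ cruise phase
t_a = 10/4 = 5/2; v_peak = 10
d_cruise = 75 − 25 = 50; t_c = 50/10 = 5
T = 2·5/2 + 5 = 10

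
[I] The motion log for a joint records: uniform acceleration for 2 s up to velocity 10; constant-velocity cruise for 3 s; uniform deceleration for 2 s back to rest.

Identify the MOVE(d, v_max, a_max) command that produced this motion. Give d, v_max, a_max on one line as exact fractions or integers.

d=50 v_max=10 a_max=5

a_max = 10/2 = 5
d_a = ½·10·2 = 10; d_c = 10·3 = 30
d = 2·10 + 30 = 50
t_c = 3 > 0 → v_max = v_peak = 10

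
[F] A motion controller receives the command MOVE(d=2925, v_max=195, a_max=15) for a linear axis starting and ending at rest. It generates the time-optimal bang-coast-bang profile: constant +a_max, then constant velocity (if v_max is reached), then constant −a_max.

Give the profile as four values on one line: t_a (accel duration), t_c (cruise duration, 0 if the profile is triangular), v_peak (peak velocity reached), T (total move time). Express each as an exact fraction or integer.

vₘ²/aₘ = 195²/15 = 2535
2925 ≥ 2535 → trapezoidal
t_a = 195/15 = 13; v_peak = 195
d_cruise = 2925 − 2535 = 390; t_c = 390/195 = 2
T = 2·13 + 2 = 28

t_a=13 t_c=2 v_peak=195 T=28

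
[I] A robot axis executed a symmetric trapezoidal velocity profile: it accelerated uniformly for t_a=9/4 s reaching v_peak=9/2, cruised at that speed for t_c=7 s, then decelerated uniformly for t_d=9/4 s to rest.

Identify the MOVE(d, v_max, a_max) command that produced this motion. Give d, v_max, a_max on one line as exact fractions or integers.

a_max = (9/2)/(9/4) = 2
d_a = ½·9/2·9/4 = 81/16; d_c = 9/2·7 = 63/2
d = 2·81/16 + 63/2 = 333/8
t_c = 7 > 0 → v_max = v_peak = 9/2

d=333/8 v_max=9/2 a_max=2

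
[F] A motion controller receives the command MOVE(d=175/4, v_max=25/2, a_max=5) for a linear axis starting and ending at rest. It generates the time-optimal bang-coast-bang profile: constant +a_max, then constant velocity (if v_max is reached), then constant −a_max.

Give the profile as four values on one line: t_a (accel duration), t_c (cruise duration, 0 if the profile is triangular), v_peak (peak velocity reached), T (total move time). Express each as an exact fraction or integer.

v_max²/a_max = (25/2)²/5 = 125/4
175/4 ≥ 125/4 ⇒ cruise phase
t_a = (25/2)/5 = 5/2; v_peak = 25/2
d_cruise = 175/4 − 125/4 = 25/2; t_c = (25/2)/(25/2) = 1
T = 2·5/2 + 1 = 6

t_a=5/2 t_c=1 v_peak=25/2 T=6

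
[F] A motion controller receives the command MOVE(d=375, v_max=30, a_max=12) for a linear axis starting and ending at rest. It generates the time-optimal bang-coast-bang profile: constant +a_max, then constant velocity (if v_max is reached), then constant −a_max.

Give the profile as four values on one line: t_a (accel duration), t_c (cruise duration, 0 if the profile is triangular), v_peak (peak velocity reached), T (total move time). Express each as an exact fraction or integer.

t_a=5/2 t_c=10 v_peak=30 T=15

vₘ²/aₘ = 30²/12 = 75
375 ≥ 75 → trapezoidal
t_a = 30/12 = 5/2; v_peak = 30
d_cruise = 375 − 75 = 300; t_c = 300/30 = 10
T = 2·5/2 + 10 = 15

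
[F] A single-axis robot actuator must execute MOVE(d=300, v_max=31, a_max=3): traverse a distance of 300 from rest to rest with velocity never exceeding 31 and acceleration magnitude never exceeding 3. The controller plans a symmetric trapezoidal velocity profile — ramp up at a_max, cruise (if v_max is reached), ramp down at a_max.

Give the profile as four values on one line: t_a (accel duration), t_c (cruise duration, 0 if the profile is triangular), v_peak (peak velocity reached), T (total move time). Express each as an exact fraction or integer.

t_a=10 t_c=0 v_peak=30 T=20

(v_max)²/a_max = 31²/3 = 961/3
300 < 961/3 so t_c = 0
v_peak = √(300·3) = √900 = 30
t_a = 30/3 = 10; t_c = 0
T = 2·10 = 20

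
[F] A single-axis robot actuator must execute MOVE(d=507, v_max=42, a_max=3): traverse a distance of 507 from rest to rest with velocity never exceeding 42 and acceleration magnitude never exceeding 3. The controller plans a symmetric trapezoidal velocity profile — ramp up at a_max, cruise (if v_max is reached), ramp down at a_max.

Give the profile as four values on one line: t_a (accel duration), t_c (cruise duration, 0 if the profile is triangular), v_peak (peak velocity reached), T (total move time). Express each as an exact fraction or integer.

vₘ²/aₘ = 42²/3 = 588
507 < 588 → triangular
v_peak = √(507·3) = √1521 = 39
t_a = 39/3 = 13; t_c = 0
T = 2·13 = 26

t_a=13 t_c=0 v_peak=39 T=26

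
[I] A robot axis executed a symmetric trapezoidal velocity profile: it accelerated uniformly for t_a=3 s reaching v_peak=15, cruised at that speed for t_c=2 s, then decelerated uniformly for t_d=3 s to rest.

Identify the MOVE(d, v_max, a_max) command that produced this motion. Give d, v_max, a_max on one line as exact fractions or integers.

a_max = 15/3 = 5
d_a = ½·15·3 = 45/2; d_c = 15·2 = 30
d = 2·45/2 + 30 = 75
t_c = 2 > 0 ⇒ limit active, v_max = 15

d=75 v_max=15 a_max=5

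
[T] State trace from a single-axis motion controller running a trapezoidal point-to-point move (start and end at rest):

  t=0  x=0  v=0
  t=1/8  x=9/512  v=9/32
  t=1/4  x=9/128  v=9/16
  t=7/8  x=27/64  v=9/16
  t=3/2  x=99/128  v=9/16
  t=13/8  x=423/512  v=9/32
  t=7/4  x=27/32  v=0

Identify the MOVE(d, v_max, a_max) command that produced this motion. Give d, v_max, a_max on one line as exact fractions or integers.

final state: t=7/4, x=27/32, v=0 → d = 27/32
a_max = (9/32−0)/(1/8−0) = 9/4
max v = 9/16 over t∈[1/4,3/2] → v_max = 9/16
check: 9/16·(1/4+5/4) = 27/32 ✓

d=27/32 v_max=9/16 a_max=9/4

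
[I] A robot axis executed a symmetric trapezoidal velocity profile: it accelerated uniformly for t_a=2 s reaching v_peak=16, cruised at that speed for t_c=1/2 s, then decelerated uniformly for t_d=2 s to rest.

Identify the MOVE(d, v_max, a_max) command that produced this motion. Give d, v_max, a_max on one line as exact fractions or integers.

d=40 v_max=16 a_max=8

a_max = 16/2 = 8
d_a = ½·16·2 = 16; d_c = 16·1/2 = 8
d = 2·16 + 8 = 40
t_c = 1/2 > 0 so v_max = 16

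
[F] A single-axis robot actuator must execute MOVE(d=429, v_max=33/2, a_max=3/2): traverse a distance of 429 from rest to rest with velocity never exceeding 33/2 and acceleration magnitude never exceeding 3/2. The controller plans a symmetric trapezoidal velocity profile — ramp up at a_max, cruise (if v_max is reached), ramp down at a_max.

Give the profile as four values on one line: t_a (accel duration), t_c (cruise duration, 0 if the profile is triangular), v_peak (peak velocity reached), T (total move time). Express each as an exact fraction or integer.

t_a=11 t_c=15 v_peak=33/2 T=37

(v_max)²/a_max = (33/2)²/(3/2) = 363/2
429 ≥ 363/2 → trapezoidal
t_a = (33/2)/(3/2) = 11; v_peak = 33/2
d_cruise = 429 − 363/2 = 495/2; t_c = (495/2)/(33/2) = 15
T = 2·11 + 15 = 37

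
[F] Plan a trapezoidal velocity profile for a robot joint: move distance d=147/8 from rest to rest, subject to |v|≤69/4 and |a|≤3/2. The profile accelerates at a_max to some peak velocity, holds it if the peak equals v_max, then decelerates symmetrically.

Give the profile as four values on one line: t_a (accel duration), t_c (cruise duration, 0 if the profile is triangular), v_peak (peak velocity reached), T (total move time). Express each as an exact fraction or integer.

v_max²/a_max = (69/4)²/(3/2) = 1587/8
147/8 < 1587/8 ⇒ no cruise
v_peak = √(147/8·3/2) = √(441/16) = 21/4
t_a = (21/4)/(3/2) = 7/2; t_c = 0
T = 2·7/2 = 7

t_a=7/2 t_c=0 v_peak=21/4 T=7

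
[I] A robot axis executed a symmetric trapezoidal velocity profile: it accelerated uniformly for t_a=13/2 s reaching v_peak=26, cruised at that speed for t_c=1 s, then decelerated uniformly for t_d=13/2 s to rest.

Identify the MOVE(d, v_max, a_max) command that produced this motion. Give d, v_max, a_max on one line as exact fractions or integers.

d=195 v_max=26 a_max=4

a_max = 26/(13/2) = 4
d_a = ½·26·13/2 = 169/2; d_c = 26·1 = 26
d = 2·169/2 + 26 = 195
t_c = 1 > 0 ⇒ limit active, v_max = 26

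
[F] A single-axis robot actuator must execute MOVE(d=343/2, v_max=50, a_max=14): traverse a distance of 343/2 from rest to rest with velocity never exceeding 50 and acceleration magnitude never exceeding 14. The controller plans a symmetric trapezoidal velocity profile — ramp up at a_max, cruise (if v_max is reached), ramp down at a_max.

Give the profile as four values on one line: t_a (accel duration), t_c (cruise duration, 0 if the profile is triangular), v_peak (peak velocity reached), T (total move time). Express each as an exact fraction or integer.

t_a=7/2 t_c=0 v_peak=49 T=7

(v_max)²/a_max = 50²/14 = 1250/7
343/2 < 1250/7 ⇒ no cruise
v_peak = √(343/2·14) = √2401 = 49
t_a = 49/14 = 7/2; t_c = 0
T = 2·7/2 = 7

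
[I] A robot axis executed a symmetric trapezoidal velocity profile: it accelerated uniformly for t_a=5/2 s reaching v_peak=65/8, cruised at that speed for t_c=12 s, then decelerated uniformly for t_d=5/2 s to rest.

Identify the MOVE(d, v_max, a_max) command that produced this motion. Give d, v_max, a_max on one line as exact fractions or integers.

a_max = (65/8)/(5/2) = 13/4
d_a = ½·65/8·5/2 = 325/32; d_c = 65/8·12 = 195/2
d = 2·325/32 + 195/2 = 1885/16
t_c = 12 > 0 so v_max = 65/8

d=1885/16 v_max=65/8 a_max=13/4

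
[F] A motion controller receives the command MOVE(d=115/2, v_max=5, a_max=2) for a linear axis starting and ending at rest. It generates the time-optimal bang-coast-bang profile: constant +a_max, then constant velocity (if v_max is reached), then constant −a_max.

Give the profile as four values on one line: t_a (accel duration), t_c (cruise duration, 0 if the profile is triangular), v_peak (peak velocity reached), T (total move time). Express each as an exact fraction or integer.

v_max²/a_max = 5²/2 = 25/2
115/2 ≥ 25/2 → trapezoidal
t_a = 5/2; v_peak = 5
d_cruise = 115/2 − 25/2 = 45; t_c = 45/5 = 9
T = 2·5/2 + 9 = 14

t_a=5/2 t_c=9 v_peak=5 T=14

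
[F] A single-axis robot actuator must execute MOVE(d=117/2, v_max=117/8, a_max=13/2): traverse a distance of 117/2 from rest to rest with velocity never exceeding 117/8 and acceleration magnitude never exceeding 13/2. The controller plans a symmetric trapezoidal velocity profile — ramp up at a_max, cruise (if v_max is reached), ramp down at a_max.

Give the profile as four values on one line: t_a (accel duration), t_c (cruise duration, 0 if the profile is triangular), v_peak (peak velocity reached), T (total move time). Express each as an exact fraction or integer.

(v_max)²/a_max = (117/8)²/(13/2) = 1053/32
117/2 ≥ 1053/32 → trapezoidal
t_a = (117/8)/(13/2) = 9/4; v_peak = 117/8
d_cruise = 117/2 − 1053/32 = 819/32; t_c = (819/32)/(117/8) = 7/4
T = 2·9/4 + 7/4 = 25/4

t_a=9/4 t_c=7/4 v_peak=117/8 T=25/4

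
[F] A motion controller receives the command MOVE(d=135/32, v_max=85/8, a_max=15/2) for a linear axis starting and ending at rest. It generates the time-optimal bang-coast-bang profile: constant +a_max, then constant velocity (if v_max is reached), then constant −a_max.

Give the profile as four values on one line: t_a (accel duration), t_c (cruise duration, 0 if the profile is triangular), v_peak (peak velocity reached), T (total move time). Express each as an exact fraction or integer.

vₘ²/aₘ = (85/8)²/(15/2) = 1445/96
135/32 < 1445/96 so t_c = 0
v_peak = √(135/32·15/2) = √(2025/64) = 45/8
t_a = (45/8)/(15/2) = 3/4; t_c = 0
T = 2·3/4 = 3/2

t_a=3/4 t_c=0 v_peak=45/8 T=3/2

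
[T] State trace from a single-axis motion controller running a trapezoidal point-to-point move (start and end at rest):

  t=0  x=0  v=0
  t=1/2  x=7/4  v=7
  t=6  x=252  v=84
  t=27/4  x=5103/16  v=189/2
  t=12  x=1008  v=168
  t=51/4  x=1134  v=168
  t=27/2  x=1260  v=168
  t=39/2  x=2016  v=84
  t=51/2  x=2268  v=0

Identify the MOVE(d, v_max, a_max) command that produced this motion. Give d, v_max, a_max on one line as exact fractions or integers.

final state: t=51/2, x=2268, v=0 → d = 2268
a_max = (7−0)/(1/2−0) = 14
max v = 168 over t∈[12,27/2] → v_max = 168
check: 168·(12+3/2) = 2268 ✓

d=2268 v_max=168 a_max=14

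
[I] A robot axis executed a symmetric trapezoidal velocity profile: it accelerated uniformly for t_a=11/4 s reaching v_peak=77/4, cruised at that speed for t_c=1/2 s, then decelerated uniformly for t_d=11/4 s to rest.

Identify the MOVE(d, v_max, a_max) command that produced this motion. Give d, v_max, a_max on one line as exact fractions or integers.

a_max = (77/4)/(11/4) = 7
d_a = ½·77/4·11/4 = 847/32; d_c = 77/4·1/2 = 77/8
d = 2·847/32 + 77/8 = 1001/16
t_c = 1/2 > 0 ⇒ limit active, v_max = 77/4

d=1001/16 v_max=77/4 a_max=7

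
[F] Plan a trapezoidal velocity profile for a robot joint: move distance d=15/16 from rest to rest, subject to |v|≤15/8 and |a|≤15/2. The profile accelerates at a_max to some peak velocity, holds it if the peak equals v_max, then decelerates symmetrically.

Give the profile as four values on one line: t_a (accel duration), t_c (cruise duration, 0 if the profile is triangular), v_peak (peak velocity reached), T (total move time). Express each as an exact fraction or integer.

t_a=1/4 t_c=1/4 v_peak=15/8 T=3/4

(v_max)²/a_max = (15/8)²/(15/2) = 15/32
15/16 ≥ 15/32 ⇒ cruise phase
t_a = (15/8)/(15/2) = 1/4; v_peak = 15/8
d_cruise = 15/16 − 15/32 = 15/32; t_c = (15/32)/(15/8) = 1/4
T = 2·1/4 + 1/4 = 3/4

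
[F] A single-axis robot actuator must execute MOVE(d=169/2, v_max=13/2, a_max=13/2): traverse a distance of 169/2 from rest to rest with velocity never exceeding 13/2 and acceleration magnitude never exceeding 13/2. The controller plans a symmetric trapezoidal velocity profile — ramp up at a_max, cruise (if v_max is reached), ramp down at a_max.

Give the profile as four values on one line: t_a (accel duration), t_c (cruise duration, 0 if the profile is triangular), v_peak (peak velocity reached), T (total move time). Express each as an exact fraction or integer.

t_a=1 t_c=12 v_peak=13/2 T=14

vₘ²/aₘ = (13/2)²/(13/2) = 13/2
169/2 ≥ 13/2 so v_max reached
t_a = (13/2)/(13/2) = 1; v_peak = 13/2
d_cruise = 169/2 − 13/2 = 78; t_c = 78/(13/2) = 12
T = 2·1 + 12 = 14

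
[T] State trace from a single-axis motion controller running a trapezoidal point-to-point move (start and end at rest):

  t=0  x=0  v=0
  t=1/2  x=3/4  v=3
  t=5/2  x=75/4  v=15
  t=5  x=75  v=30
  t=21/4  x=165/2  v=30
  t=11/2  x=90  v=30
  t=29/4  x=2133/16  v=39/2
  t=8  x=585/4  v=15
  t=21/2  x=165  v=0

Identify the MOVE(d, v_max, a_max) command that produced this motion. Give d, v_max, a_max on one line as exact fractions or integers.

d=165 v_max=30 a_max=6

final state: t=21/2, x=165, v=0 → d = 165
a_max = (3−0)/(1/2−0) = 6
max v = 30 over t∈[5,11/2] → v_max = 30
check: 30·(5+1/2) = 165 ✓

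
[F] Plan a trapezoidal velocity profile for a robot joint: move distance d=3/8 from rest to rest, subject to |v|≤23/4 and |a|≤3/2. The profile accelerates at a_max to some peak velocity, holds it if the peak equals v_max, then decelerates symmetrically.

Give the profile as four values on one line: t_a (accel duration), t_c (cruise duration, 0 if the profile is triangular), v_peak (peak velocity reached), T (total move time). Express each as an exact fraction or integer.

(v_max)²/a_max = (23/4)²/(3/2) = 529/24
3/8 < 529/24 → triangular
v_peak = √(3/8·3/2) = √(9/16) = 3/4
t_a = (3/4)/(3/2) = 1/2; t_c = 0
T = 2·1/2 = 1

t_a=1/2 t_c=0 v_peak=3/4 T=1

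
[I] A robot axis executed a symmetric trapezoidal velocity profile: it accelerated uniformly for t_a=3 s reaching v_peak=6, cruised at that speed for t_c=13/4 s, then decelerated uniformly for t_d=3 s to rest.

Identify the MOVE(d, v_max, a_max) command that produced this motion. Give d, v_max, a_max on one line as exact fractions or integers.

d=75/2 v_max=6 a_max=2

a_max = 6/3 = 2
d_a = ½·6·3 = 9; d_c = 6·13/4 = 39/2
d = 2·9 + 39/2 = 75/2
t_c = 13/4 > 0 so v_max = 6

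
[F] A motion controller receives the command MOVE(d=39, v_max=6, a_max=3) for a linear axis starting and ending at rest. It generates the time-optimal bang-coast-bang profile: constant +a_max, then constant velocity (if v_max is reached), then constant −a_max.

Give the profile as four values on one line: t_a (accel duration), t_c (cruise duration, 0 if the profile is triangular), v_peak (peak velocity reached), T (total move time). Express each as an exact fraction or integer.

vₘ²/aₘ = 6²/3 = 12
39 ≥ 12 ⇒ cruise phase
t_a = 6/3 = 2; v_peak = 6
d_cruise = 39 − 12 = 27; t_c = 27/6 = 9/2
T = 2·2 + 9/2 = 17/2

t_a=2 t_c=9/2 v_peak=6 T=17/2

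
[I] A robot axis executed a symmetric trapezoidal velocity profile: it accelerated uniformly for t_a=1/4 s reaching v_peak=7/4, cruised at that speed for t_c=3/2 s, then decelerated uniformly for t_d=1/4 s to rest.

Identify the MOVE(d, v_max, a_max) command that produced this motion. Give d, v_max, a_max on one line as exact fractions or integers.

d=49/16 v_max=7/4 a_max=7

a_max = (7/4)/(1/4) = 7
d_a = ½·7/4·1/4 = 7/32; d_c = 7/4·3/2 = 21/8
d = 2·7/32 + 21/8 = 49/16
t_c = 3/2 > 0 so v_max = 7/4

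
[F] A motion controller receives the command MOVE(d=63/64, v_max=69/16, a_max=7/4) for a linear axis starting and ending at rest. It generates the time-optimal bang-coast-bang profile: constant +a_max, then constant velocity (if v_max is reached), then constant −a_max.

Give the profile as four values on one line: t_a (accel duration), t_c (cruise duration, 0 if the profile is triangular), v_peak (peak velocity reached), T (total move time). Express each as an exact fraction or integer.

v_max²/a_max = (69/16)²/(7/4) = 4761/448
63/64 < 4761/448 → triangular
v_peak = √(63/64·7/4) = √(441/256) = 21/16
t_a = (21/16)/(7/4) = 3/4; t_c = 0
T = 2·3/4 = 3/2

t_a=3/4 t_c=0 v_peak=21/16 T=3/2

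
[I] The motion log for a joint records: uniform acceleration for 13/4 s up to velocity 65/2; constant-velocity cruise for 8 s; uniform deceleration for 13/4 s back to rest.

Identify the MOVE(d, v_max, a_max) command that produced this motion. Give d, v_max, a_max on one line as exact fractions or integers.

a_max = (65/2)/(13/4) = 10
d_a = ½·65/2·13/4 = 845/16; d_c = 65/2·8 = 260
d = 2·845/16 + 260 = 2925/8
t_c = 8 > 0 so v_max = 65/2

d=2925/8 v_max=65/2 a_max=10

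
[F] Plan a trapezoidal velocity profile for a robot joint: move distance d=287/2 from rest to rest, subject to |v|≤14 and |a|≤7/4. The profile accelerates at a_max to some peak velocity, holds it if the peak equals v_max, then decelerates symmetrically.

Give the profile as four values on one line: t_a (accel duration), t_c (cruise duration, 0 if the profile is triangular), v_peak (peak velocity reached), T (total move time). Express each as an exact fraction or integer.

v_max²/a_max = 14²/(7/4) = 112
287/2 ≥ 112 so v_max reached
t_a = 14/(7/4) = 8; v_peak = 14
d_cruise = 287/2 − 112 = 63/2; t_c = (63/2)/14 = 9/4
T = 2·8 + 9/4 = 73/4

t_a=8 t_c=9/4 v_peak=14 T=73/4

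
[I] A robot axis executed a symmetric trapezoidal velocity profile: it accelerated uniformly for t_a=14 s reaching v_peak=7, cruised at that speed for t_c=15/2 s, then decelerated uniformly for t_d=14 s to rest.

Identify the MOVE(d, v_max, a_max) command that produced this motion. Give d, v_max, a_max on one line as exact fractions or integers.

a_max = 7/14 = 1/2
d_a = ½·7·14 = 49; d_c = 7·15/2 = 105/2
d = 2·49 + 105/2 = 301/2
t_c = 15/2 > 0 → v_max = v_peak = 7

d=301/2 v_max=7 a_max=1/2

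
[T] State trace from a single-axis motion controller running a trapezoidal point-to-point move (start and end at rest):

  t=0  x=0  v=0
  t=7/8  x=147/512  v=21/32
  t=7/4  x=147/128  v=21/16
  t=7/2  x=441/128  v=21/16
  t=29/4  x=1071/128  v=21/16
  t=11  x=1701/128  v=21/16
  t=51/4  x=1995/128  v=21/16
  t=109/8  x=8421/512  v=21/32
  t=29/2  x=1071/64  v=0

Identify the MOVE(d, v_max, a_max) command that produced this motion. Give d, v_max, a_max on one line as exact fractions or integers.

d=1071/64 v_max=21/16 a_max=3/4

final state: t=29/2, x=1071/64, v=0 → d = 1071/64
a_max = (21/32−0)/(7/8−0) = 3/4
max v = 21/16 over t∈[7/4,51/4] → v_max = 21/16
check: 21/16·(7/4+11) = 1071/64 ✓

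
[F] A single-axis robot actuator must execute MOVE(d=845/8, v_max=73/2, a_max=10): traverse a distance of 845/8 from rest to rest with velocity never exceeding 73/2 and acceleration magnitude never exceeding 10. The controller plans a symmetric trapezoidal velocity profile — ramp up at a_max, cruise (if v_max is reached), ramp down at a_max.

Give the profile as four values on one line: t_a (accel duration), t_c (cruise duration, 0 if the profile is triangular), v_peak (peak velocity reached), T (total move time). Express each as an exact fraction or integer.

t_a=13/4 t_c=0 v_peak=65/2 T=13/2

(v_max)²/a_max = (73/2)²/10 = 5329/40
845/8 < 5329/40 so t_c = 0
v_peak = √(845/8·10) = √(4225/4) = 65/2
t_a = (65/2)/10 = 13/4; t_c = 0
T = 2·13/4 = 13/2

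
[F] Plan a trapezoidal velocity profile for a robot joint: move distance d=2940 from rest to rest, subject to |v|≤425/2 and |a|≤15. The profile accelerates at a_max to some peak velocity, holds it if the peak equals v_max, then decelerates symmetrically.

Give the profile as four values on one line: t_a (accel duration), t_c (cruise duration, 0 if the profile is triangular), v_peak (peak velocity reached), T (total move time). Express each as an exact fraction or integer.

t_a=14 t_c=0 v_peak=210 T=28

v_max²/a_max = (425/2)²/15 = 36125/12
2940 < 36125/12 so t_c = 0
v_peak = √(2940·15) = √44100 = 210
t_a = 210/15 = 14; t_c = 0
T = 2·14 = 28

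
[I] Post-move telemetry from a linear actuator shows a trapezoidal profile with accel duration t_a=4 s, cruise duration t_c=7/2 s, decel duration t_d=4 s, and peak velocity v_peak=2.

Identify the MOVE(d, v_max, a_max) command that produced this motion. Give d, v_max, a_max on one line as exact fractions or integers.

a_max = 2/4 = 1/2
d_a = ½·2·4 = 4; d_c = 2·7/2 = 7
d = 2·4 + 7 = 15
t_c = 7/2 > 0 → v_max = v_peak = 2

d=15 v_max=2 a_max=1/2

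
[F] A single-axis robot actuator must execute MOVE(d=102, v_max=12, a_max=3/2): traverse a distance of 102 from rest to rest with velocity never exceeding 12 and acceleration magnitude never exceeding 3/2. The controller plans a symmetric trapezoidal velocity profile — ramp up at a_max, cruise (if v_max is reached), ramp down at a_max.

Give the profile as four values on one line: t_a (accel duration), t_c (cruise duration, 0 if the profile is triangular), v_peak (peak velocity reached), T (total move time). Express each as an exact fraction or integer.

t_a=8 t_c=1/2 v_peak=12 T=33/2

(v_max)²/a_max = 12²/(3/2) = 96
102 ≥ 96 ⇒ cruise phase
t_a = 12/(3/2) = 8; v_peak = 12
d_cruise = 102 − 96 = 6; t_c = 6/12 = 1/2
T = 2·8 + 1/2 = 33/2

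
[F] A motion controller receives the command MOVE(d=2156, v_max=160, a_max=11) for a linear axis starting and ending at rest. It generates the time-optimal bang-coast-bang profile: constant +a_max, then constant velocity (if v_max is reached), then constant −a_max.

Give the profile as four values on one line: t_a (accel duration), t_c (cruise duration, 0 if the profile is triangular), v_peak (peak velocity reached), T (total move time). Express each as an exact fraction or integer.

vₘ²/aₘ = 160²/11 = 25600/11
2156 < 25600/11 → triangular
v_peak = √(2156·11) = √23716 = 154
t_a = 154/11 = 14; t_c = 0
T = 2·14 = 28

t_a=14 t_c=0 v_peak=154 T=28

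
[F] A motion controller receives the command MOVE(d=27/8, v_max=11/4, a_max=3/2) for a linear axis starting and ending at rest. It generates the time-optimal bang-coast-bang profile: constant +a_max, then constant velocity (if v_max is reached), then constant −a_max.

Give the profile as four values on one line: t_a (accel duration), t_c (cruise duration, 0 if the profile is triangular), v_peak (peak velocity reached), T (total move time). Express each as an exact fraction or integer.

vₘ²/aₘ = (11/4)²/(3/2) = 121/24
27/8 < 121/24 ⇒ no cruise
v_peak = √(27/8·3/2) = √(81/16) = 9/4
t_a = (9/4)/(3/2) = 3/2; t_c = 0
T = 2·3/2 = 3

t_a=3/2 t_c=0 v_peak=9/4 T=3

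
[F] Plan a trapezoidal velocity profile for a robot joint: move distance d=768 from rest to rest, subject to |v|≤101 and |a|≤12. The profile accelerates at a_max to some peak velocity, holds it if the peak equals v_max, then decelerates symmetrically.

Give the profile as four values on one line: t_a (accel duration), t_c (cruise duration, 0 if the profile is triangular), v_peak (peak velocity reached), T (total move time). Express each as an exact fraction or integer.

t_a=8 t_c=0 v_peak=96 T=16

v_max²/a_max = 101²/12 = 10201/12
768 < 10201/12 → triangular
v_peak = √(768·12) = √9216 = 96
t_a = 96/12 = 8; t_c = 0
T = 2·8 = 16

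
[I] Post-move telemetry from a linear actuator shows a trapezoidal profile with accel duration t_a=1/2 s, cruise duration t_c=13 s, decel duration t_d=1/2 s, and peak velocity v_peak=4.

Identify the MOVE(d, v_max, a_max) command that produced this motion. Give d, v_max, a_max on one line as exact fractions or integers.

d=54 v_max=4 a_max=8

a_max = 4/(1/2) = 8
d_a = ½·4·1/2 = 1; d_c = 4·13 = 52
d = 2·1 + 52 = 54
t_c = 13 > 0 so v_max = 4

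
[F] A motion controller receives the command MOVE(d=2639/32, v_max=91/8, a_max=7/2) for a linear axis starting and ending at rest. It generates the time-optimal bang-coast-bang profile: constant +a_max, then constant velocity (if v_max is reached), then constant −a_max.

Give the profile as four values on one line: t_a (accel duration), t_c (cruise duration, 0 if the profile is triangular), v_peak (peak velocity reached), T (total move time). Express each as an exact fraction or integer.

(v_max)²/a_max = (91/8)²/(7/2) = 1183/32
2639/32 ≥ 1183/32 so v_max reached
t_a = (91/8)/(7/2) = 13/4; v_peak = 91/8
d_cruise = 2639/32 − 1183/32 = 91/2; t_c = (91/2)/(91/8) = 4
T = 2·13/4 + 4 = 21/2

t_a=13/4 t_c=4 v_peak=91/8 T=21/2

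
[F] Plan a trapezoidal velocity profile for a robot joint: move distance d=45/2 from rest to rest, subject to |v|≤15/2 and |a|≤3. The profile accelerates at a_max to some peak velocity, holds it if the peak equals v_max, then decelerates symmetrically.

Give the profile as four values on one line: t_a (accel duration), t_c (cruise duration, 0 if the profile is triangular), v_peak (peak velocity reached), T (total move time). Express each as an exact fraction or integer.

t_a=5/2 t_c=1/2 v_peak=15/2 T=11/2

(v_max)²/a_max = (15/2)²/3 = 75/4
45/2 ≥ 75/4 so v_max reached
t_a = (15/2)/3 = 5/2; v_peak = 15/2
d_cruise = 45/2 − 75/4 = 15/4; t_c = (15/4)/(15/2) = 1/2
T = 2·5/2 + 1/2 = 11/2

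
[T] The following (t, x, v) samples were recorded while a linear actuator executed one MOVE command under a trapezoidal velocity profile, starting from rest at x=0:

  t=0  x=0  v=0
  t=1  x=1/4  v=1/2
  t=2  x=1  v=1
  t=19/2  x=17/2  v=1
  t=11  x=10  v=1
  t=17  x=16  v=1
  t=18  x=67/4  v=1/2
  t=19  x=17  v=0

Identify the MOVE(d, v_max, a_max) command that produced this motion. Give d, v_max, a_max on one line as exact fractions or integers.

d=17 v_max=1 a_max=1/2

final state: t=19, x=17, v=0 → d = 17
a_max = (1/2−0)/(1−0) = 1/2
max v = 1 over t∈[2,17] → v_max = 1
check: 1·(2+15) = 17 ✓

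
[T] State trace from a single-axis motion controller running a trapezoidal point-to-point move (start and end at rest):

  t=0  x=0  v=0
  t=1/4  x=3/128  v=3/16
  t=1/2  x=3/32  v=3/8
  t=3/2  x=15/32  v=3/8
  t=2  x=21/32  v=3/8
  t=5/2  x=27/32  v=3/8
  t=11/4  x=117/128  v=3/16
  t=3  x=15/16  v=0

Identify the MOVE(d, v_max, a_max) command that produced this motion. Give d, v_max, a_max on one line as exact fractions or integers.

final state: t=3, x=15/16, v=0 → d = 15/16
a_max = (3/16−0)/(1/4−0) = 3/4
max v = 3/8 over t∈[1/2,5/2] → v_max = 3/8
check: 3/8·(1/2+2) = 15/16 ✓

d=15/16 v_max=3/8 a_max=3/4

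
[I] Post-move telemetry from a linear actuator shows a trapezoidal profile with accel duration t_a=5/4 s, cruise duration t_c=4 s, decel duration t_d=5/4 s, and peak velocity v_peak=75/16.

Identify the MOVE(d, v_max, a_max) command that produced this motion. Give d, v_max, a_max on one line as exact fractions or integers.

d=1575/64 v_max=75/16 a_max=15/4

a_max = (75/16)/(5/4) = 15/4
d_a = ½·75/16·5/4 = 375/128; d_c = 75/16·4 = 75/4
d = 2·375/128 + 75/4 = 1575/64
t_c = 4 > 0 so v_max = 75/16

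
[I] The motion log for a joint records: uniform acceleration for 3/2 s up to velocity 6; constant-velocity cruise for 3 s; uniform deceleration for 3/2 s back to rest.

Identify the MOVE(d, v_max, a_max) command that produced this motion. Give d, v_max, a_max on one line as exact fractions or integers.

d=27 v_max=6 a_max=4

a_max = 6/(3/2) = 4
d_a = ½·6·3/2 = 9/2; d_c = 6·3 = 18
d = 2·9/2 + 18 = 27
t_c = 3 > 0 → v_max = v_peak = 6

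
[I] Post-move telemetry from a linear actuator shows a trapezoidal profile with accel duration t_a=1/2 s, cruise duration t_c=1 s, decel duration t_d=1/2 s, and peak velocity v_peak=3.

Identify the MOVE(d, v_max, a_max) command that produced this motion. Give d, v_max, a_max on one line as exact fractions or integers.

a_max = 3/(1/2) = 6
d_a = ½·3·1/2 = 3/4; d_c = 3·1 = 3
d = 2·3/4 + 3 = 9/2
t_c = 1 > 0 so v_max = 3

d=9/2 v_max=3 a_max=6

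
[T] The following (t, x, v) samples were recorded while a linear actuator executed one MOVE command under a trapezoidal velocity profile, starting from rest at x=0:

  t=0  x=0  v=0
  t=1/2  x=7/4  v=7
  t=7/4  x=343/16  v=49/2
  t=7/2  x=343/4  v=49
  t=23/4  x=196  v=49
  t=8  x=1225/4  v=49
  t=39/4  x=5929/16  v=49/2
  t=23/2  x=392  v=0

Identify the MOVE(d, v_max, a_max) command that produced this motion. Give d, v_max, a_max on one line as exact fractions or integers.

final state: t=23/2, x=392, v=0 → d = 392
a_max = (7−0)/(1/2−0) = 14
max v = 49 over t∈[7/2,8] → v_max = 49
check: 49·(7/2+9/2) = 392 ✓

d=392 v_max=49 a_max=14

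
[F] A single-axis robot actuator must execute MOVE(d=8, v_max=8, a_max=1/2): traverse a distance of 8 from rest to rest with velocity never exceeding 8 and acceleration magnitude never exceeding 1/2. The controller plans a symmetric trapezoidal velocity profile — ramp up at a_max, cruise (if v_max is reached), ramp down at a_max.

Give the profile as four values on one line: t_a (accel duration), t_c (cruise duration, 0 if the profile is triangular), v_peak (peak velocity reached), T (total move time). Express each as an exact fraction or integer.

t_a=4 t_c=0 v_peak=2 T=8

vₘ²/aₘ = 8²/(1/2) = 128
8 < 128 ⇒ no cruise
v_peak = √(8·1/2) = √4 = 2
t_a = 2/(1/2) = 4; t_c = 0
T = 2·4 = 8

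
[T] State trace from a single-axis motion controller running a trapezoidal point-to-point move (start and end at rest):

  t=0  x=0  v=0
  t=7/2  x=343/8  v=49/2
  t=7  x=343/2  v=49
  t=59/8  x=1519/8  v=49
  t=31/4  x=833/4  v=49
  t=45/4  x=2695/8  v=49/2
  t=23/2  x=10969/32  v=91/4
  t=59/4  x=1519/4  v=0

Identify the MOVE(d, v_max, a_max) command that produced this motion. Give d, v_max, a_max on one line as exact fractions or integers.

final state: t=59/4, x=1519/4, v=0 → d = 1519/4
a_max = (49/2−0)/(7/2−0) = 7
max v = 49 over t∈[7,31/4] → v_max = 49
check: 49·(7+3/4) = 1519/4 ✓

d=1519/4 v_max=49 a_max=7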